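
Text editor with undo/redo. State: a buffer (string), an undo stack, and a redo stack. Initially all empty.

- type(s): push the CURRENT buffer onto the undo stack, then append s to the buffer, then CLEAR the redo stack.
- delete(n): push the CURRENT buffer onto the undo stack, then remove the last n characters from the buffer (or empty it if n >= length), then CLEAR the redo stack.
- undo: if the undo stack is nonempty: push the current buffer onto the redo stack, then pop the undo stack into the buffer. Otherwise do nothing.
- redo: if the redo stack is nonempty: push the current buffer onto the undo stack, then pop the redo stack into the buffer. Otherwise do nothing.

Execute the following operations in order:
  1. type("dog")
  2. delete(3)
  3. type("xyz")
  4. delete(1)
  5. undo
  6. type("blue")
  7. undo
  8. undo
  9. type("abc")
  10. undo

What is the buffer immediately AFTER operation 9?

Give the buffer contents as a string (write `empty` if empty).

After op 1 (type): buf='dog' undo_depth=1 redo_depth=0
After op 2 (delete): buf='(empty)' undo_depth=2 redo_depth=0
After op 3 (type): buf='xyz' undo_depth=3 redo_depth=0
After op 4 (delete): buf='xy' undo_depth=4 redo_depth=0
After op 5 (undo): buf='xyz' undo_depth=3 redo_depth=1
After op 6 (type): buf='xyzblue' undo_depth=4 redo_depth=0
After op 7 (undo): buf='xyz' undo_depth=3 redo_depth=1
After op 8 (undo): buf='(empty)' undo_depth=2 redo_depth=2
After op 9 (type): buf='abc' undo_depth=3 redo_depth=0

Answer: abc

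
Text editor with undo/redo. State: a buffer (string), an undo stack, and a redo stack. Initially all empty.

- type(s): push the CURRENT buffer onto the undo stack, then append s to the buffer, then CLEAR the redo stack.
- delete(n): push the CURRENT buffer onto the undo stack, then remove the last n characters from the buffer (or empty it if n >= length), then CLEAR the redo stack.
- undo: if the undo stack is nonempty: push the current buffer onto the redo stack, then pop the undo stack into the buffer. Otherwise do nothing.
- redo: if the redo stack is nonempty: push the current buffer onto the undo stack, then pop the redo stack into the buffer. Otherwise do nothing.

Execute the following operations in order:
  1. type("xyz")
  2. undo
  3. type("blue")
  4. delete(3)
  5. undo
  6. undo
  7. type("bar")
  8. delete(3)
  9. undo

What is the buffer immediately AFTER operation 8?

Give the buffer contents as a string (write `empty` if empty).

Answer: empty

Derivation:
After op 1 (type): buf='xyz' undo_depth=1 redo_depth=0
After op 2 (undo): buf='(empty)' undo_depth=0 redo_depth=1
After op 3 (type): buf='blue' undo_depth=1 redo_depth=0
After op 4 (delete): buf='b' undo_depth=2 redo_depth=0
After op 5 (undo): buf='blue' undo_depth=1 redo_depth=1
After op 6 (undo): buf='(empty)' undo_depth=0 redo_depth=2
After op 7 (type): buf='bar' undo_depth=1 redo_depth=0
After op 8 (delete): buf='(empty)' undo_depth=2 redo_depth=0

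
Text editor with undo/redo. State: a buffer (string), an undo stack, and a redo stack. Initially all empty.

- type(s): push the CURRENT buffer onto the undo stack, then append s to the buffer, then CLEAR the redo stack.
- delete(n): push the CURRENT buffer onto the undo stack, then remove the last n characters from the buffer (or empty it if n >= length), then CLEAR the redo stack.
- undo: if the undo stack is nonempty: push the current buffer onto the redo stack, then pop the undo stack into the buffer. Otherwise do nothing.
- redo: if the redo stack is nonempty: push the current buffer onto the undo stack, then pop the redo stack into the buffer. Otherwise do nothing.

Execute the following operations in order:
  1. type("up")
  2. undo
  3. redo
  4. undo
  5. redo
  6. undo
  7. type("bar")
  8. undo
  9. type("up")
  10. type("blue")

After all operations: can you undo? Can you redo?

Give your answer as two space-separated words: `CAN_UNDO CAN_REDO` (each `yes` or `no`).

After op 1 (type): buf='up' undo_depth=1 redo_depth=0
After op 2 (undo): buf='(empty)' undo_depth=0 redo_depth=1
After op 3 (redo): buf='up' undo_depth=1 redo_depth=0
After op 4 (undo): buf='(empty)' undo_depth=0 redo_depth=1
After op 5 (redo): buf='up' undo_depth=1 redo_depth=0
After op 6 (undo): buf='(empty)' undo_depth=0 redo_depth=1
After op 7 (type): buf='bar' undo_depth=1 redo_depth=0
After op 8 (undo): buf='(empty)' undo_depth=0 redo_depth=1
After op 9 (type): buf='up' undo_depth=1 redo_depth=0
After op 10 (type): buf='upblue' undo_depth=2 redo_depth=0

Answer: yes no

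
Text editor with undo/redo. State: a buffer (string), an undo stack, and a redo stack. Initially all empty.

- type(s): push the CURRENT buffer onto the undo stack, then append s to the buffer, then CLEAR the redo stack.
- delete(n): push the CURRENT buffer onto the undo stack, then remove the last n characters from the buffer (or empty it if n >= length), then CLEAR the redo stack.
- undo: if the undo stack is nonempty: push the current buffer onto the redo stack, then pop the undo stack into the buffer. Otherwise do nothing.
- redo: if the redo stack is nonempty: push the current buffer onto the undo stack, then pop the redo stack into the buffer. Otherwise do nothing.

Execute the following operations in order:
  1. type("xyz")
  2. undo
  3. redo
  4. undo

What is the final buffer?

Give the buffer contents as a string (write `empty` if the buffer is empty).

After op 1 (type): buf='xyz' undo_depth=1 redo_depth=0
After op 2 (undo): buf='(empty)' undo_depth=0 redo_depth=1
After op 3 (redo): buf='xyz' undo_depth=1 redo_depth=0
After op 4 (undo): buf='(empty)' undo_depth=0 redo_depth=1

Answer: empty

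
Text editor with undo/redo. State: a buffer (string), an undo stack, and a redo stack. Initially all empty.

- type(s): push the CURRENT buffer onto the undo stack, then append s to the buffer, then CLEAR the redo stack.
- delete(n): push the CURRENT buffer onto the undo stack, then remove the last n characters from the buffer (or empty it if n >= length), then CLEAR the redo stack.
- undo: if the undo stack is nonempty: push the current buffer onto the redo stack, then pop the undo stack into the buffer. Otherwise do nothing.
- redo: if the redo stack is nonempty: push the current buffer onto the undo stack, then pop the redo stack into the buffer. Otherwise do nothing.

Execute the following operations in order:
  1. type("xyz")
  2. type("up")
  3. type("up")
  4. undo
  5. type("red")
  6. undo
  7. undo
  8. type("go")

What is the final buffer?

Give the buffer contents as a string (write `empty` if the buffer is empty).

Answer: xyzgo

Derivation:
After op 1 (type): buf='xyz' undo_depth=1 redo_depth=0
After op 2 (type): buf='xyzup' undo_depth=2 redo_depth=0
After op 3 (type): buf='xyzupup' undo_depth=3 redo_depth=0
After op 4 (undo): buf='xyzup' undo_depth=2 redo_depth=1
After op 5 (type): buf='xyzupred' undo_depth=3 redo_depth=0
After op 6 (undo): buf='xyzup' undo_depth=2 redo_depth=1
After op 7 (undo): buf='xyz' undo_depth=1 redo_depth=2
After op 8 (type): buf='xyzgo' undo_depth=2 redo_depth=0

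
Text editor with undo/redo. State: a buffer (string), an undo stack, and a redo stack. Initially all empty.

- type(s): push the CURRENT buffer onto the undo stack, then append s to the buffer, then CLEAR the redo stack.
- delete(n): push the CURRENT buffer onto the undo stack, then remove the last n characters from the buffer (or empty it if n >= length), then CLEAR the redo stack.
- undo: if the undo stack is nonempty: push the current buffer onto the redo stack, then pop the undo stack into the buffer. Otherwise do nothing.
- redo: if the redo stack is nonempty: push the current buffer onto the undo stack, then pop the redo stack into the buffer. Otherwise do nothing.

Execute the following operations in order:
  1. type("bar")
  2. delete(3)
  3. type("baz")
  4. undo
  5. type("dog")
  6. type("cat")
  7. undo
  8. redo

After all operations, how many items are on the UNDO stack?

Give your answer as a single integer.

Answer: 4

Derivation:
After op 1 (type): buf='bar' undo_depth=1 redo_depth=0
After op 2 (delete): buf='(empty)' undo_depth=2 redo_depth=0
After op 3 (type): buf='baz' undo_depth=3 redo_depth=0
After op 4 (undo): buf='(empty)' undo_depth=2 redo_depth=1
After op 5 (type): buf='dog' undo_depth=3 redo_depth=0
After op 6 (type): buf='dogcat' undo_depth=4 redo_depth=0
After op 7 (undo): buf='dog' undo_depth=3 redo_depth=1
After op 8 (redo): buf='dogcat' undo_depth=4 redo_depth=0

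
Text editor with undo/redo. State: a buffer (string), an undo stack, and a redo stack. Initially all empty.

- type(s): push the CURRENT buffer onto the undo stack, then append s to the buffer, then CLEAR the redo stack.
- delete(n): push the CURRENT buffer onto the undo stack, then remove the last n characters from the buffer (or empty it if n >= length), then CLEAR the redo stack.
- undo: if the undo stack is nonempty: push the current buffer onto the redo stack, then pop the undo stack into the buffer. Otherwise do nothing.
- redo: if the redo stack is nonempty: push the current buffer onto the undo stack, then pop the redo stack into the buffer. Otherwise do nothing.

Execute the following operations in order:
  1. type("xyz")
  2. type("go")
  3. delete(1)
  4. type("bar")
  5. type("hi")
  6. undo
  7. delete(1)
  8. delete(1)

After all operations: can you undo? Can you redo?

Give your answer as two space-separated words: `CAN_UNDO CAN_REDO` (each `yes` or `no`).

Answer: yes no

Derivation:
After op 1 (type): buf='xyz' undo_depth=1 redo_depth=0
After op 2 (type): buf='xyzgo' undo_depth=2 redo_depth=0
After op 3 (delete): buf='xyzg' undo_depth=3 redo_depth=0
After op 4 (type): buf='xyzgbar' undo_depth=4 redo_depth=0
After op 5 (type): buf='xyzgbarhi' undo_depth=5 redo_depth=0
After op 6 (undo): buf='xyzgbar' undo_depth=4 redo_depth=1
After op 7 (delete): buf='xyzgba' undo_depth=5 redo_depth=0
After op 8 (delete): buf='xyzgb' undo_depth=6 redo_depth=0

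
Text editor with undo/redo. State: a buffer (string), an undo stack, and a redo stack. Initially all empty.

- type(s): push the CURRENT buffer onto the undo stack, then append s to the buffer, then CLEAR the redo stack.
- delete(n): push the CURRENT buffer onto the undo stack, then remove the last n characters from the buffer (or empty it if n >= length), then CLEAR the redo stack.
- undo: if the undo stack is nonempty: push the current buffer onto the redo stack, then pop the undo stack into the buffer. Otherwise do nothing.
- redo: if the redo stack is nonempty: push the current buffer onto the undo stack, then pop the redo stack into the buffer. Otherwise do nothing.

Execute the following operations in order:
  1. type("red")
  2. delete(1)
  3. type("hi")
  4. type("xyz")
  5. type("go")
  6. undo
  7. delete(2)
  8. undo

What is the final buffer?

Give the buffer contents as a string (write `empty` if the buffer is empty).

Answer: rehixyz

Derivation:
After op 1 (type): buf='red' undo_depth=1 redo_depth=0
After op 2 (delete): buf='re' undo_depth=2 redo_depth=0
After op 3 (type): buf='rehi' undo_depth=3 redo_depth=0
After op 4 (type): buf='rehixyz' undo_depth=4 redo_depth=0
After op 5 (type): buf='rehixyzgo' undo_depth=5 redo_depth=0
After op 6 (undo): buf='rehixyz' undo_depth=4 redo_depth=1
After op 7 (delete): buf='rehix' undo_depth=5 redo_depth=0
After op 8 (undo): buf='rehixyz' undo_depth=4 redo_depth=1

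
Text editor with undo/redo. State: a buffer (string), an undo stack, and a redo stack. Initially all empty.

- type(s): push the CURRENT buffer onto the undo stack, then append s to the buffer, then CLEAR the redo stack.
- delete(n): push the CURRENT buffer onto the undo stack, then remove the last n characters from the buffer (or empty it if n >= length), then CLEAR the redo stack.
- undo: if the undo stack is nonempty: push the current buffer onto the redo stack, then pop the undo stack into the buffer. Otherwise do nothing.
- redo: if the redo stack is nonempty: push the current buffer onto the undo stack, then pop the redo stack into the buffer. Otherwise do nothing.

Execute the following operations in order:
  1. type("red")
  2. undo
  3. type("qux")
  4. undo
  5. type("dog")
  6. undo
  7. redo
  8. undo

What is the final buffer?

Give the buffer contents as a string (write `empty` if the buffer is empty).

After op 1 (type): buf='red' undo_depth=1 redo_depth=0
After op 2 (undo): buf='(empty)' undo_depth=0 redo_depth=1
After op 3 (type): buf='qux' undo_depth=1 redo_depth=0
After op 4 (undo): buf='(empty)' undo_depth=0 redo_depth=1
After op 5 (type): buf='dog' undo_depth=1 redo_depth=0
After op 6 (undo): buf='(empty)' undo_depth=0 redo_depth=1
After op 7 (redo): buf='dog' undo_depth=1 redo_depth=0
After op 8 (undo): buf='(empty)' undo_depth=0 redo_depth=1

Answer: empty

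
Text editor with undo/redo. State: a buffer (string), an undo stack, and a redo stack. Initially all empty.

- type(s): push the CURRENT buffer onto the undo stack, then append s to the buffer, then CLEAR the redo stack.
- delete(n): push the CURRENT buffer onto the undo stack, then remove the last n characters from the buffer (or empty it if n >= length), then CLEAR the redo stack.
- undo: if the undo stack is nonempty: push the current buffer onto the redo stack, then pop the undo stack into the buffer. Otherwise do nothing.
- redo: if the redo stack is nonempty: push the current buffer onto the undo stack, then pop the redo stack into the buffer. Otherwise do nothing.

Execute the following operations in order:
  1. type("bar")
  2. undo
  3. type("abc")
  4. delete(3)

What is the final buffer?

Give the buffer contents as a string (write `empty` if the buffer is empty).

Answer: empty

Derivation:
After op 1 (type): buf='bar' undo_depth=1 redo_depth=0
After op 2 (undo): buf='(empty)' undo_depth=0 redo_depth=1
After op 3 (type): buf='abc' undo_depth=1 redo_depth=0
After op 4 (delete): buf='(empty)' undo_depth=2 redo_depth=0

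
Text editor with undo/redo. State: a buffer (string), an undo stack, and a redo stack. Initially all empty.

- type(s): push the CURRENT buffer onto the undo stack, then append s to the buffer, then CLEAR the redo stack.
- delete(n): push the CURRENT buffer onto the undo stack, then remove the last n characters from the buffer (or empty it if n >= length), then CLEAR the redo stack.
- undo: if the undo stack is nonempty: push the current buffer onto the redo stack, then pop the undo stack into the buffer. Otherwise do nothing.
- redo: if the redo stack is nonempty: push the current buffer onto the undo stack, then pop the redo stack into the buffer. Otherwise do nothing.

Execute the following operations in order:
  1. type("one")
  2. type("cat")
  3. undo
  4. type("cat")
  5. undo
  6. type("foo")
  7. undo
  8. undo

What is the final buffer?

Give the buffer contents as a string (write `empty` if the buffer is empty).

After op 1 (type): buf='one' undo_depth=1 redo_depth=0
After op 2 (type): buf='onecat' undo_depth=2 redo_depth=0
After op 3 (undo): buf='one' undo_depth=1 redo_depth=1
After op 4 (type): buf='onecat' undo_depth=2 redo_depth=0
After op 5 (undo): buf='one' undo_depth=1 redo_depth=1
After op 6 (type): buf='onefoo' undo_depth=2 redo_depth=0
After op 7 (undo): buf='one' undo_depth=1 redo_depth=1
After op 8 (undo): buf='(empty)' undo_depth=0 redo_depth=2

Answer: empty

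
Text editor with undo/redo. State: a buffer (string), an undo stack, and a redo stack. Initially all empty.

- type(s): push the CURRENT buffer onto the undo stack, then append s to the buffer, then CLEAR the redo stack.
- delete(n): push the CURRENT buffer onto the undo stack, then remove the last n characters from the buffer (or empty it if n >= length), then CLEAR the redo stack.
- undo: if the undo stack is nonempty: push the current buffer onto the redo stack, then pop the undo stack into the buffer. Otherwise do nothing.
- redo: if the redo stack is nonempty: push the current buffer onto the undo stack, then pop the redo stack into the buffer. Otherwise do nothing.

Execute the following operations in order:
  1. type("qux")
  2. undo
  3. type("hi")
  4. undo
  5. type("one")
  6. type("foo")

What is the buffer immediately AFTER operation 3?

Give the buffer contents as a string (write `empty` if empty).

Answer: hi

Derivation:
After op 1 (type): buf='qux' undo_depth=1 redo_depth=0
After op 2 (undo): buf='(empty)' undo_depth=0 redo_depth=1
After op 3 (type): buf='hi' undo_depth=1 redo_depth=0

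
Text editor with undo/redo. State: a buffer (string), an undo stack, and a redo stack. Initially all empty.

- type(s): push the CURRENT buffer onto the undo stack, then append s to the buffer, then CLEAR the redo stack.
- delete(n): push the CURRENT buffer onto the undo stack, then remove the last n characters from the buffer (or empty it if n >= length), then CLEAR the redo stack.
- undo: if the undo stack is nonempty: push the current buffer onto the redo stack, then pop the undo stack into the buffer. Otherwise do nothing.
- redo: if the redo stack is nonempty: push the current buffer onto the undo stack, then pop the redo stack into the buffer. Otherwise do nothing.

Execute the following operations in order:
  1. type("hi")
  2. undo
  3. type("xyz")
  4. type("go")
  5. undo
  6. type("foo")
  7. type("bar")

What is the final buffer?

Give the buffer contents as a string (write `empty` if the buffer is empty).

After op 1 (type): buf='hi' undo_depth=1 redo_depth=0
After op 2 (undo): buf='(empty)' undo_depth=0 redo_depth=1
After op 3 (type): buf='xyz' undo_depth=1 redo_depth=0
After op 4 (type): buf='xyzgo' undo_depth=2 redo_depth=0
After op 5 (undo): buf='xyz' undo_depth=1 redo_depth=1
After op 6 (type): buf='xyzfoo' undo_depth=2 redo_depth=0
After op 7 (type): buf='xyzfoobar' undo_depth=3 redo_depth=0

Answer: xyzfoobar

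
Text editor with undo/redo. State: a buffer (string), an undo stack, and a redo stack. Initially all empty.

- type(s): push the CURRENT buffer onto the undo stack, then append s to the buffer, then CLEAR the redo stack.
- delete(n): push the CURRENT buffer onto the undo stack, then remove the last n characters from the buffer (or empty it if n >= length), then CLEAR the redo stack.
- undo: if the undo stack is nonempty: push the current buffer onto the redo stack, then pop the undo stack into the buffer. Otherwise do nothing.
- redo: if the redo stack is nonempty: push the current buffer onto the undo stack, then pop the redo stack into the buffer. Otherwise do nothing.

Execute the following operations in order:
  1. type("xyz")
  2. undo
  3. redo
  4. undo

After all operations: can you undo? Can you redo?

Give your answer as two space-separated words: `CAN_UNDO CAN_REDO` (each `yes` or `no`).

After op 1 (type): buf='xyz' undo_depth=1 redo_depth=0
After op 2 (undo): buf='(empty)' undo_depth=0 redo_depth=1
After op 3 (redo): buf='xyz' undo_depth=1 redo_depth=0
After op 4 (undo): buf='(empty)' undo_depth=0 redo_depth=1

Answer: no yes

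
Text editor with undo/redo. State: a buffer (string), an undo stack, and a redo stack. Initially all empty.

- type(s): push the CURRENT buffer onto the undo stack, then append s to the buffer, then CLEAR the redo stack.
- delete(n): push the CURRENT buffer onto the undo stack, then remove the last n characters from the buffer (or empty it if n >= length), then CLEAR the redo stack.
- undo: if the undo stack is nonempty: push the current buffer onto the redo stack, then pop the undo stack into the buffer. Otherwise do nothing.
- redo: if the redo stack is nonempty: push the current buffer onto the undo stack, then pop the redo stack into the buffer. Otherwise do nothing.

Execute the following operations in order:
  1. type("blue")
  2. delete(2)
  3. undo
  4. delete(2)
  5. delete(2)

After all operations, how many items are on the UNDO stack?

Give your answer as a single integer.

After op 1 (type): buf='blue' undo_depth=1 redo_depth=0
After op 2 (delete): buf='bl' undo_depth=2 redo_depth=0
After op 3 (undo): buf='blue' undo_depth=1 redo_depth=1
After op 4 (delete): buf='bl' undo_depth=2 redo_depth=0
After op 5 (delete): buf='(empty)' undo_depth=3 redo_depth=0

Answer: 3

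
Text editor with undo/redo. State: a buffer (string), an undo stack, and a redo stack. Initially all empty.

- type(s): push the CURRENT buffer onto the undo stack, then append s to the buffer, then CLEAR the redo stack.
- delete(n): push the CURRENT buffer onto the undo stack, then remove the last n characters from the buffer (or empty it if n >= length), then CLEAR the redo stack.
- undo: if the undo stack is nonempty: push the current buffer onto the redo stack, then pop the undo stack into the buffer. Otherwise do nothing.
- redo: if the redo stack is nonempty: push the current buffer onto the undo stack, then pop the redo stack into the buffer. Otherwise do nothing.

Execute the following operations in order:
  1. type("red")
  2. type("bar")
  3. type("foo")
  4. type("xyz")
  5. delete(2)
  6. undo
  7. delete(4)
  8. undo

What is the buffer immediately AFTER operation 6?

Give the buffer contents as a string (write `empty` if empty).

Answer: redbarfooxyz

Derivation:
After op 1 (type): buf='red' undo_depth=1 redo_depth=0
After op 2 (type): buf='redbar' undo_depth=2 redo_depth=0
After op 3 (type): buf='redbarfoo' undo_depth=3 redo_depth=0
After op 4 (type): buf='redbarfooxyz' undo_depth=4 redo_depth=0
After op 5 (delete): buf='redbarfoox' undo_depth=5 redo_depth=0
After op 6 (undo): buf='redbarfooxyz' undo_depth=4 redo_depth=1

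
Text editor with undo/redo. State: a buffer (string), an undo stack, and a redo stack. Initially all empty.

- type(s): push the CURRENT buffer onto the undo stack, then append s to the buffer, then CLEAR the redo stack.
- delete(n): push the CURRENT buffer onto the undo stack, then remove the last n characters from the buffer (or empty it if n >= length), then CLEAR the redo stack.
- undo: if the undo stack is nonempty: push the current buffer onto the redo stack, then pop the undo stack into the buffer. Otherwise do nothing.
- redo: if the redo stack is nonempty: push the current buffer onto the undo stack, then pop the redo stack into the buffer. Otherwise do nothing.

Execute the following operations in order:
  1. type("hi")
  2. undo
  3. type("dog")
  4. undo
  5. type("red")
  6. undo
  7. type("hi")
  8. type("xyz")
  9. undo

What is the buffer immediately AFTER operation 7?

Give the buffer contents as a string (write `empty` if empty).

After op 1 (type): buf='hi' undo_depth=1 redo_depth=0
After op 2 (undo): buf='(empty)' undo_depth=0 redo_depth=1
After op 3 (type): buf='dog' undo_depth=1 redo_depth=0
After op 4 (undo): buf='(empty)' undo_depth=0 redo_depth=1
After op 5 (type): buf='red' undo_depth=1 redo_depth=0
After op 6 (undo): buf='(empty)' undo_depth=0 redo_depth=1
After op 7 (type): buf='hi' undo_depth=1 redo_depth=0

Answer: hi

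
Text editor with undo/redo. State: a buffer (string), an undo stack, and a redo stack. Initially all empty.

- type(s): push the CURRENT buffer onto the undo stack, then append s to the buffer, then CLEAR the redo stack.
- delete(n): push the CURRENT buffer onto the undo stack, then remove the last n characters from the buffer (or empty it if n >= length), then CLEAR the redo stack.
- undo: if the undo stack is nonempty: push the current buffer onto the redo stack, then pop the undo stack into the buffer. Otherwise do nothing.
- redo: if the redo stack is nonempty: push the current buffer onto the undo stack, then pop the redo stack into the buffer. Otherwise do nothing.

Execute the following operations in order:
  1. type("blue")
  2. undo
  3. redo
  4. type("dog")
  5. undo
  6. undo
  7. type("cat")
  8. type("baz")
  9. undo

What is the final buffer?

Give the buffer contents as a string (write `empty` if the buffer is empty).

Answer: cat

Derivation:
After op 1 (type): buf='blue' undo_depth=1 redo_depth=0
After op 2 (undo): buf='(empty)' undo_depth=0 redo_depth=1
After op 3 (redo): buf='blue' undo_depth=1 redo_depth=0
After op 4 (type): buf='bluedog' undo_depth=2 redo_depth=0
After op 5 (undo): buf='blue' undo_depth=1 redo_depth=1
After op 6 (undo): buf='(empty)' undo_depth=0 redo_depth=2
After op 7 (type): buf='cat' undo_depth=1 redo_depth=0
After op 8 (type): buf='catbaz' undo_depth=2 redo_depth=0
After op 9 (undo): buf='cat' undo_depth=1 redo_depth=1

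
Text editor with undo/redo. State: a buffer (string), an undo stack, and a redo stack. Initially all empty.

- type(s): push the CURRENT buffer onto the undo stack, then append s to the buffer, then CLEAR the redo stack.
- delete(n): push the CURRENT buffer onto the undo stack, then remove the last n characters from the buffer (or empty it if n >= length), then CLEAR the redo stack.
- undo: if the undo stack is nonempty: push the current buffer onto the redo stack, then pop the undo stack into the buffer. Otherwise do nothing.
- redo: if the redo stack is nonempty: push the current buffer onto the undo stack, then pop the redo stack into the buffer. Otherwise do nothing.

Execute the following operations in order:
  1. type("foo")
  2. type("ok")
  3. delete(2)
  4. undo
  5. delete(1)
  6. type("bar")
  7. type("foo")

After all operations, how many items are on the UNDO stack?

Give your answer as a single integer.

Answer: 5

Derivation:
After op 1 (type): buf='foo' undo_depth=1 redo_depth=0
After op 2 (type): buf='foook' undo_depth=2 redo_depth=0
After op 3 (delete): buf='foo' undo_depth=3 redo_depth=0
After op 4 (undo): buf='foook' undo_depth=2 redo_depth=1
After op 5 (delete): buf='fooo' undo_depth=3 redo_depth=0
After op 6 (type): buf='fooobar' undo_depth=4 redo_depth=0
After op 7 (type): buf='fooobarfoo' undo_depth=5 redo_depth=0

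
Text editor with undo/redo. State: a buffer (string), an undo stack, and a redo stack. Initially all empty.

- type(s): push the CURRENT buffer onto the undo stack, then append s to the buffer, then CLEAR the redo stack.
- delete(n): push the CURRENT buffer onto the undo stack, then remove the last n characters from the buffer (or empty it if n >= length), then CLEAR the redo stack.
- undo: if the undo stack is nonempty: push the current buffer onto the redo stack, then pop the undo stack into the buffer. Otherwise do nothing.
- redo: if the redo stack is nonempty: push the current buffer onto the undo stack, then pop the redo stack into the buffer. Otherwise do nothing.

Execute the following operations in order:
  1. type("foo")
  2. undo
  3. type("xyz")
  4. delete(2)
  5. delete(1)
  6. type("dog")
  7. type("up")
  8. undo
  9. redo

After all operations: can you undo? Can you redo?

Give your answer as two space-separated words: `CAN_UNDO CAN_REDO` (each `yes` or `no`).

After op 1 (type): buf='foo' undo_depth=1 redo_depth=0
After op 2 (undo): buf='(empty)' undo_depth=0 redo_depth=1
After op 3 (type): buf='xyz' undo_depth=1 redo_depth=0
After op 4 (delete): buf='x' undo_depth=2 redo_depth=0
After op 5 (delete): buf='(empty)' undo_depth=3 redo_depth=0
After op 6 (type): buf='dog' undo_depth=4 redo_depth=0
After op 7 (type): buf='dogup' undo_depth=5 redo_depth=0
After op 8 (undo): buf='dog' undo_depth=4 redo_depth=1
After op 9 (redo): buf='dogup' undo_depth=5 redo_depth=0

Answer: yes no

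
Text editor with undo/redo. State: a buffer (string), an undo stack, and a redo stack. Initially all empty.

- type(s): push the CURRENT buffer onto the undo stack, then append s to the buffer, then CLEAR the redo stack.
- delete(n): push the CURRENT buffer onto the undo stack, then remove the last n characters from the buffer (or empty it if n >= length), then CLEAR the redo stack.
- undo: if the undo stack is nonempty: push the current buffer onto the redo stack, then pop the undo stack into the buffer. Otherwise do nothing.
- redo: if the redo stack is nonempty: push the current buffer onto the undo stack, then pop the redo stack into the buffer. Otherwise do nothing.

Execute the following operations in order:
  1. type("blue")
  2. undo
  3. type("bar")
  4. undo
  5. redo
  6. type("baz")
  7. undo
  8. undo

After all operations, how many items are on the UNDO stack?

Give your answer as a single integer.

Answer: 0

Derivation:
After op 1 (type): buf='blue' undo_depth=1 redo_depth=0
After op 2 (undo): buf='(empty)' undo_depth=0 redo_depth=1
After op 3 (type): buf='bar' undo_depth=1 redo_depth=0
After op 4 (undo): buf='(empty)' undo_depth=0 redo_depth=1
After op 5 (redo): buf='bar' undo_depth=1 redo_depth=0
After op 6 (type): buf='barbaz' undo_depth=2 redo_depth=0
After op 7 (undo): buf='bar' undo_depth=1 redo_depth=1
After op 8 (undo): buf='(empty)' undo_depth=0 redo_depth=2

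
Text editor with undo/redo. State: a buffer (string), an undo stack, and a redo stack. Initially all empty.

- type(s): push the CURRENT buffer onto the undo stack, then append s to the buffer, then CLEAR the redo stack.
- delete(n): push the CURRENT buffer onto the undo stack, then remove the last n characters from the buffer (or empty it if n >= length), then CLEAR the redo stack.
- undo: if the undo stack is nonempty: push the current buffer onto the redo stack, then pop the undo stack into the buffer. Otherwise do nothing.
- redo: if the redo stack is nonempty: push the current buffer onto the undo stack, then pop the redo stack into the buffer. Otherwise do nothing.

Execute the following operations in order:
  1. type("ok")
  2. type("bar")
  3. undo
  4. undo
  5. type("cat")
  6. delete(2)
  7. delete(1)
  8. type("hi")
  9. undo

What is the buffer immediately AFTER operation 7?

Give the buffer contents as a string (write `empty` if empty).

After op 1 (type): buf='ok' undo_depth=1 redo_depth=0
After op 2 (type): buf='okbar' undo_depth=2 redo_depth=0
After op 3 (undo): buf='ok' undo_depth=1 redo_depth=1
After op 4 (undo): buf='(empty)' undo_depth=0 redo_depth=2
After op 5 (type): buf='cat' undo_depth=1 redo_depth=0
After op 6 (delete): buf='c' undo_depth=2 redo_depth=0
After op 7 (delete): buf='(empty)' undo_depth=3 redo_depth=0

Answer: empty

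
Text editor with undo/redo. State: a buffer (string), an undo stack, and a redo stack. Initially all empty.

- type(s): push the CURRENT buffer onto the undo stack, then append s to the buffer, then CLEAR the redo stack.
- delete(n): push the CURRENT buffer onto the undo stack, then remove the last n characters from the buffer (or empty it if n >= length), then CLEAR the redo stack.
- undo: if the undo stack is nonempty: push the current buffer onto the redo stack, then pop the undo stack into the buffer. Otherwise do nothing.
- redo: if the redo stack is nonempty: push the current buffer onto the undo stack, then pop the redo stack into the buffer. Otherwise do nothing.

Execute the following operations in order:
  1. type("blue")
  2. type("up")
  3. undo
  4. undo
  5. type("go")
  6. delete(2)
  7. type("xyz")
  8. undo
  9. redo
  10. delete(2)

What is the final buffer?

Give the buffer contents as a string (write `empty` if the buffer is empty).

After op 1 (type): buf='blue' undo_depth=1 redo_depth=0
After op 2 (type): buf='blueup' undo_depth=2 redo_depth=0
After op 3 (undo): buf='blue' undo_depth=1 redo_depth=1
After op 4 (undo): buf='(empty)' undo_depth=0 redo_depth=2
After op 5 (type): buf='go' undo_depth=1 redo_depth=0
After op 6 (delete): buf='(empty)' undo_depth=2 redo_depth=0
After op 7 (type): buf='xyz' undo_depth=3 redo_depth=0
After op 8 (undo): buf='(empty)' undo_depth=2 redo_depth=1
After op 9 (redo): buf='xyz' undo_depth=3 redo_depth=0
After op 10 (delete): buf='x' undo_depth=4 redo_depth=0

Answer: x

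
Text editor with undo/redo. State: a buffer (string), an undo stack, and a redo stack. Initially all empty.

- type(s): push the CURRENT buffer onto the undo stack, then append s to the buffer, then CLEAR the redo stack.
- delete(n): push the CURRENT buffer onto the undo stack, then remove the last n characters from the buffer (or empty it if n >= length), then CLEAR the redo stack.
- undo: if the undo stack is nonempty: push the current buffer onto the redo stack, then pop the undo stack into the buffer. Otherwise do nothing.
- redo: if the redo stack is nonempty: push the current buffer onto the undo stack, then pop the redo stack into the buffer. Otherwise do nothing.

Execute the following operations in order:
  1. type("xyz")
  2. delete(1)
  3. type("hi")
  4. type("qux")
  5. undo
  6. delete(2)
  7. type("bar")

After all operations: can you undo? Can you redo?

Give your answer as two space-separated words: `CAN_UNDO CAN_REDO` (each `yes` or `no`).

Answer: yes no

Derivation:
After op 1 (type): buf='xyz' undo_depth=1 redo_depth=0
After op 2 (delete): buf='xy' undo_depth=2 redo_depth=0
After op 3 (type): buf='xyhi' undo_depth=3 redo_depth=0
After op 4 (type): buf='xyhiqux' undo_depth=4 redo_depth=0
After op 5 (undo): buf='xyhi' undo_depth=3 redo_depth=1
After op 6 (delete): buf='xy' undo_depth=4 redo_depth=0
After op 7 (type): buf='xybar' undo_depth=5 redo_depth=0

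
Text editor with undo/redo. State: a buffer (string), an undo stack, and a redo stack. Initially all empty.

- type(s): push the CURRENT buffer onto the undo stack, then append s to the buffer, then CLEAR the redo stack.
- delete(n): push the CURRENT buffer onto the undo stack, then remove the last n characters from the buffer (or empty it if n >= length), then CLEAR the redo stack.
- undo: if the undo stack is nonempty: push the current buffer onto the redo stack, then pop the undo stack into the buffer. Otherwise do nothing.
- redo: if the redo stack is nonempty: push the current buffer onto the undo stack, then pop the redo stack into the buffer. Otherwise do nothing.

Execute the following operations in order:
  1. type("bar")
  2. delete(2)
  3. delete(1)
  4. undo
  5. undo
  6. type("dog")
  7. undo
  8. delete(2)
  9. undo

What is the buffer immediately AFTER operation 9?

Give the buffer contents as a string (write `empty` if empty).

After op 1 (type): buf='bar' undo_depth=1 redo_depth=0
After op 2 (delete): buf='b' undo_depth=2 redo_depth=0
After op 3 (delete): buf='(empty)' undo_depth=3 redo_depth=0
After op 4 (undo): buf='b' undo_depth=2 redo_depth=1
After op 5 (undo): buf='bar' undo_depth=1 redo_depth=2
After op 6 (type): buf='bardog' undo_depth=2 redo_depth=0
After op 7 (undo): buf='bar' undo_depth=1 redo_depth=1
After op 8 (delete): buf='b' undo_depth=2 redo_depth=0
After op 9 (undo): buf='bar' undo_depth=1 redo_depth=1

Answer: bar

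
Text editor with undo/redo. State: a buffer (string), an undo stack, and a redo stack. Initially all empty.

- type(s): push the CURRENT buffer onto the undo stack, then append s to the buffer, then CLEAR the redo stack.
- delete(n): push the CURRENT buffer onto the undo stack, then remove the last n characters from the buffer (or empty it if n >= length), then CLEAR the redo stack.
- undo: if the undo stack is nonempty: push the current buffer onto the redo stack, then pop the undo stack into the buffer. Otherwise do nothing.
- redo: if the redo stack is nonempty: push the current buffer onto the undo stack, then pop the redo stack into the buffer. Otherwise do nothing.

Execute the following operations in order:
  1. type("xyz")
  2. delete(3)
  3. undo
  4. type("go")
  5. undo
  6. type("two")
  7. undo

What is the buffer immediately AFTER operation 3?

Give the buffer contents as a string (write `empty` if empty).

Answer: xyz

Derivation:
After op 1 (type): buf='xyz' undo_depth=1 redo_depth=0
After op 2 (delete): buf='(empty)' undo_depth=2 redo_depth=0
After op 3 (undo): buf='xyz' undo_depth=1 redo_depth=1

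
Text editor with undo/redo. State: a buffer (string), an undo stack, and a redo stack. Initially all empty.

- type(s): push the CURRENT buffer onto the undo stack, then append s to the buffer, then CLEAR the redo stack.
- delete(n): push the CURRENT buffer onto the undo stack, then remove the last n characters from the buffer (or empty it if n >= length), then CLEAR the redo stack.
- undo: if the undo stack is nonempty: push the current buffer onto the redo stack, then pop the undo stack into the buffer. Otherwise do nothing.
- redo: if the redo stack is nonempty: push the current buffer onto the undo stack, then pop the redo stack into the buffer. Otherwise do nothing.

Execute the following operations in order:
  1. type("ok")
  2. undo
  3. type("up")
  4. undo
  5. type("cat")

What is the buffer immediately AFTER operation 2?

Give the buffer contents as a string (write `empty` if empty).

After op 1 (type): buf='ok' undo_depth=1 redo_depth=0
After op 2 (undo): buf='(empty)' undo_depth=0 redo_depth=1

Answer: empty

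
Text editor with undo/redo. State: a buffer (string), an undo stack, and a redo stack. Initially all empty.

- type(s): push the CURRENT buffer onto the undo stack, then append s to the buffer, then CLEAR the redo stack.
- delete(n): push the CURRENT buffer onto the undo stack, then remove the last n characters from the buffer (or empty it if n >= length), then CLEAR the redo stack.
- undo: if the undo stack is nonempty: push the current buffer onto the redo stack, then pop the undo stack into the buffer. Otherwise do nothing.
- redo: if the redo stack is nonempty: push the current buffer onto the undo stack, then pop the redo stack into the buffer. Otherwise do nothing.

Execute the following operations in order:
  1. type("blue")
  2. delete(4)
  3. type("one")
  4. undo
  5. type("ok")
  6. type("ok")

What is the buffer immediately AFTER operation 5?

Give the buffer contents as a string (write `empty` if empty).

After op 1 (type): buf='blue' undo_depth=1 redo_depth=0
After op 2 (delete): buf='(empty)' undo_depth=2 redo_depth=0
After op 3 (type): buf='one' undo_depth=3 redo_depth=0
After op 4 (undo): buf='(empty)' undo_depth=2 redo_depth=1
After op 5 (type): buf='ok' undo_depth=3 redo_depth=0

Answer: ok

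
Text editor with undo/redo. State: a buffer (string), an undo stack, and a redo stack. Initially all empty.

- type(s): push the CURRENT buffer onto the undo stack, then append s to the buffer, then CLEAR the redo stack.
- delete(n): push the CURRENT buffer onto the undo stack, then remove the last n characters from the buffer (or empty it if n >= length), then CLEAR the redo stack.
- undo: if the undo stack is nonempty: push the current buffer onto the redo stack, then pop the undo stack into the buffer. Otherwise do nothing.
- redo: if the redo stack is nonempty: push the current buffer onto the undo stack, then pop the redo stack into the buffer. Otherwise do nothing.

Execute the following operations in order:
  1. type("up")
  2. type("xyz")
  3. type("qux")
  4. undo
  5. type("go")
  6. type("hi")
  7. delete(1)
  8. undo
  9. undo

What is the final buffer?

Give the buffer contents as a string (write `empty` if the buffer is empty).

After op 1 (type): buf='up' undo_depth=1 redo_depth=0
After op 2 (type): buf='upxyz' undo_depth=2 redo_depth=0
After op 3 (type): buf='upxyzqux' undo_depth=3 redo_depth=0
After op 4 (undo): buf='upxyz' undo_depth=2 redo_depth=1
After op 5 (type): buf='upxyzgo' undo_depth=3 redo_depth=0
After op 6 (type): buf='upxyzgohi' undo_depth=4 redo_depth=0
After op 7 (delete): buf='upxyzgoh' undo_depth=5 redo_depth=0
After op 8 (undo): buf='upxyzgohi' undo_depth=4 redo_depth=1
After op 9 (undo): buf='upxyzgo' undo_depth=3 redo_depth=2

Answer: upxyzgo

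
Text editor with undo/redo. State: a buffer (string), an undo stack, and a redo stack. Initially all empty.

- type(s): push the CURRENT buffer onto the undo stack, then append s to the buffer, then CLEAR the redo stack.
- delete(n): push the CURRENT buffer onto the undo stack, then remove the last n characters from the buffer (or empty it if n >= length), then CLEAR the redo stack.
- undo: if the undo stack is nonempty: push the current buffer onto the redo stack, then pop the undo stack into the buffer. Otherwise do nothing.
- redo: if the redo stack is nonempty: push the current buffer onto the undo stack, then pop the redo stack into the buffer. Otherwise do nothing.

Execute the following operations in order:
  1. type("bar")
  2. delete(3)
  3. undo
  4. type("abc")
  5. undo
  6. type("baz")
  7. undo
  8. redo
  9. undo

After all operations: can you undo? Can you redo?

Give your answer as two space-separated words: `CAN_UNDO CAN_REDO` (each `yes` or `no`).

After op 1 (type): buf='bar' undo_depth=1 redo_depth=0
After op 2 (delete): buf='(empty)' undo_depth=2 redo_depth=0
After op 3 (undo): buf='bar' undo_depth=1 redo_depth=1
After op 4 (type): buf='barabc' undo_depth=2 redo_depth=0
After op 5 (undo): buf='bar' undo_depth=1 redo_depth=1
After op 6 (type): buf='barbaz' undo_depth=2 redo_depth=0
After op 7 (undo): buf='bar' undo_depth=1 redo_depth=1
After op 8 (redo): buf='barbaz' undo_depth=2 redo_depth=0
After op 9 (undo): buf='bar' undo_depth=1 redo_depth=1

Answer: yes yes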